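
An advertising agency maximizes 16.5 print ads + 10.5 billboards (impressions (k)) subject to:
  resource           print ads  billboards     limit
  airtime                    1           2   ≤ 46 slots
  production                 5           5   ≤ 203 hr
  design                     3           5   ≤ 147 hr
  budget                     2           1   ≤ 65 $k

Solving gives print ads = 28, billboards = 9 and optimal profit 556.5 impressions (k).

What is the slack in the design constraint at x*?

18

design used = 3·28 + 5·9 = 129; slack = 147 − 129 = 18.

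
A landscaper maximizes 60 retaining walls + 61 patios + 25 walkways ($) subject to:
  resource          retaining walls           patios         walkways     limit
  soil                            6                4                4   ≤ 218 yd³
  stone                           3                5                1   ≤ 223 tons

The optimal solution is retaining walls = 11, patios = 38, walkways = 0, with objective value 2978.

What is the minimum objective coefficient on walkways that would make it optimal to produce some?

33

Both soil and stone are binding at x*.
From A_Bᵀ y = c: 6·y_soil + 3·y_stone = 60; 4·y_soil + 5·y_stone = 61.
Solving: y_soil = 6.5, y_stone = 7.
walkways enters the basis when its profit ≥ yᵀa₃ = 6.5·4 + 7·1 = 33.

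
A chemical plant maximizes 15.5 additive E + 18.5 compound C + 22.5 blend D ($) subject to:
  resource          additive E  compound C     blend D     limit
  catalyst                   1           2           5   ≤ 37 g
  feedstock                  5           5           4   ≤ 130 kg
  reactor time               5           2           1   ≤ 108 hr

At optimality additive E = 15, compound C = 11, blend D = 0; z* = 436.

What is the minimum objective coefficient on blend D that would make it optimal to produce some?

25

At the optimum: catalyst uses 37 of 37 (binding); feedstock uses 130 of 130 (binding); reactor time uses 97 of 108 (slack = 11).
By complementary slackness, y = 0 for the non-binding constraint.
Dual feasibility on the basic columns requires 1·y_catalyst + 5·y_feedstock = 15.5, 2·y_catalyst + 5·y_feedstock = 18.5.
→ y_catalyst = 3 and y_feedstock = 2.5.
blend D enters the basis when its profit ≥ yᵀa₃ = 3·5 + 2.5·4 = 25.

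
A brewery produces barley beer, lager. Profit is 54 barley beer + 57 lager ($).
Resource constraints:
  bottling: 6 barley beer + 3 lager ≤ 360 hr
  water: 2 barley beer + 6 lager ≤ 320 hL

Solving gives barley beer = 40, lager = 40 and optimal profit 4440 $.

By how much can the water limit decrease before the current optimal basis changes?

200

Binding constraints: bottling, water. The basis is B = [[6,3],[2,6]] with det 30.
Per unit decrease in water, x* moves by d = (0.1, -0.2).
The basis stays optimal until lager reaches 0; allowable decrease = 200 hL.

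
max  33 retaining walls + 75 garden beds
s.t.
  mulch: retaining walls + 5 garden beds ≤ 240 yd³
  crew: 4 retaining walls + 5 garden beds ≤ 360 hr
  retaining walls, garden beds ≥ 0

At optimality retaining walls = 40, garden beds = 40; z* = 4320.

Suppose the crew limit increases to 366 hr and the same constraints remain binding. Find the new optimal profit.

4356

At the optimum: mulch uses 240 of 240 (binding); crew uses 360 of 360 (binding).
From A_Bᵀ y = c: 1·y_mulch + 4·y_crew = 33; 5·y_mulch + 5·y_crew = 75.
→ y_mulch = 9 and y_crew = 6.
Δz = y_crew·Δb = 6 × (6) = 36, so new z* = 4320 + 36 = 4356.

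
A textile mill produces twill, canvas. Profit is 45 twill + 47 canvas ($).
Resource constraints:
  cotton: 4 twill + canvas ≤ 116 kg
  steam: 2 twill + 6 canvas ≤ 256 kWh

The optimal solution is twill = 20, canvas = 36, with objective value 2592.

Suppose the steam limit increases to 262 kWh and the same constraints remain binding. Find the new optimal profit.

2631

Both cotton and steam are binding at x*.
The binding rows give the dual system: 4·y_cotton + 2·y_steam = 45 and 1·y_cotton + 6·y_steam = 47.
This yields shadow prices y_cotton = 8, y_steam = 6.5.
Δz = y_steam·Δb = 6.5 × (6) = 39, so new z* = 2592 + 39 = 2631.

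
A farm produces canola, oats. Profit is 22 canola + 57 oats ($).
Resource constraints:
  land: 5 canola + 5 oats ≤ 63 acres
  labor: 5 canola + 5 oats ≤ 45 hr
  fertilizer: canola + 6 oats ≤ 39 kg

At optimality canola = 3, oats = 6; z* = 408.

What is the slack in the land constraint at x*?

18

land used = 5·3 + 5·6 = 45; slack = 63 − 45 = 18.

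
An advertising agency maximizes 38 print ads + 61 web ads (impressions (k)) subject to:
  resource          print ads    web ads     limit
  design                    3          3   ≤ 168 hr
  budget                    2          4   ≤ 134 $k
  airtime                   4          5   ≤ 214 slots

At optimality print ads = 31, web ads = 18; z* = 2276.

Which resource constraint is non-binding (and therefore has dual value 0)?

design

design: 147/168 (slack 21)
budget: 134/134 (binding)
airtime: 214/214 (binding)
By complementary slackness, a constraint with positive slack has shadow price 0 → design.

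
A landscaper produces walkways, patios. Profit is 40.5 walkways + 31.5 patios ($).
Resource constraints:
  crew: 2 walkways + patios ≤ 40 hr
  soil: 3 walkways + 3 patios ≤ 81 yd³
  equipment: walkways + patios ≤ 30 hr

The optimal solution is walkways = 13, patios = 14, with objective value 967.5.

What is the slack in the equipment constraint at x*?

3

equipment used = 1·13 + 1·14 = 27; slack = 30 − 27 = 3.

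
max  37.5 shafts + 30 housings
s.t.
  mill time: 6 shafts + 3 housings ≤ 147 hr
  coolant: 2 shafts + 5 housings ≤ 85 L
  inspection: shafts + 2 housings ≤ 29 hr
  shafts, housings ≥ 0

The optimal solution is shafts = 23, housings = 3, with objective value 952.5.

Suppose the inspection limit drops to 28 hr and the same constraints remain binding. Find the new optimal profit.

945

At the optimum: mill time uses 147 of 147 (binding); coolant uses 61 of 85 (slack = 24); inspection uses 29 of 29 (binding).
By complementary slackness, y = 0 for the non-binding constraint.
From A_Bᵀ y = c: 6·y_mill time + 1·y_inspection = 37.5; 3·y_mill time + 2·y_inspection = 30.
→ y_mill time = 5 and y_inspection = 7.5.
Δz = y_inspection·Δb = 7.5 × (-1) = -7.5, so new z* = 952.5 − 7.5 = 945.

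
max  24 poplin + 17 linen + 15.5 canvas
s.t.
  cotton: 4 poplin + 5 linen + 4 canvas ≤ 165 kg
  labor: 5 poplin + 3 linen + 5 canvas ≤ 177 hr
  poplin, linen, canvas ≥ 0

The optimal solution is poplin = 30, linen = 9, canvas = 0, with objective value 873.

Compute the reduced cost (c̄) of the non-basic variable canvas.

-8.5

At the optimum: cotton uses 165 of 165 (binding); labor uses 177 of 177 (binding).
The binding rows give the dual system: 4·y_cotton + 5·y_labor = 24 and 5·y_cotton + 3·y_labor = 17.
Solving: y_cotton = 1, y_labor = 4.
Reduced cost of canvas: c₃ − yᵀa₃ = 15.5 − (1·4 + 4·5) = 15.5 − 24 = -8.5.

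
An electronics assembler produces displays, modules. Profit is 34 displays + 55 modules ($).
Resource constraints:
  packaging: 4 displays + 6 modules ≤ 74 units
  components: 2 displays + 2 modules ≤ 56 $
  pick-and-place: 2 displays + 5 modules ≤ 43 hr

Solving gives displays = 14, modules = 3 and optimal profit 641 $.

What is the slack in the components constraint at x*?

components used = 2·14 + 2·3 = 34; slack = 56 − 34 = 22.

22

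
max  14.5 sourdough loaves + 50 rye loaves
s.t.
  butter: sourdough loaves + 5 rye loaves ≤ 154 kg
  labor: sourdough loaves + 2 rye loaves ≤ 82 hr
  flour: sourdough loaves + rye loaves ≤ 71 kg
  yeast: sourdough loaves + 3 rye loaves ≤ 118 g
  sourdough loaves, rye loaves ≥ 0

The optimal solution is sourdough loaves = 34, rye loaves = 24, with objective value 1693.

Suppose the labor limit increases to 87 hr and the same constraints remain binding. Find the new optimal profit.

Check each constraint at x*: butter 154/154 (tight); labor 82/82 (tight); flour 58/71 (slack 13); yeast 106/118 (slack 12).
Slack constraints have shadow price 0 (complementary slackness).
The binding rows give the dual system: 1·y_butter + 1·y_labor = 14.5 and 5·y_butter + 2·y_labor = 50.
Solving: y_butter = 7, y_labor = 7.5.
Δz = y_labor·Δb = 7.5 × (5) = 37.5, so new z* = 1693 + 37.5 = 1730.5.

1730.5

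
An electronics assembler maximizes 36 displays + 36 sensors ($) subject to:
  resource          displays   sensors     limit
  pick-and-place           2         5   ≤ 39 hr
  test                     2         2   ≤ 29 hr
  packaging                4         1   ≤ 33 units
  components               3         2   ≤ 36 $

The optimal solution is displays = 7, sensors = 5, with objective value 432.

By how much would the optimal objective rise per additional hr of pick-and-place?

6

At the optimum: pick-and-place uses 39 of 39 (binding); test uses 24 of 29 (slack = 5); packaging uses 33 of 33 (binding); components uses 31 of 36 (slack = 5).
By complementary slackness, y = 0 for the non-binding constraints.
Dual feasibility on the basic columns requires 2·y_pick-and-place + 4·y_packaging = 36, 5·y_pick-and-place + 1·y_packaging = 36.
This yields shadow prices y_pick-and-place = 6, y_packaging = 6.
Shadow price of pick-and-place = 6.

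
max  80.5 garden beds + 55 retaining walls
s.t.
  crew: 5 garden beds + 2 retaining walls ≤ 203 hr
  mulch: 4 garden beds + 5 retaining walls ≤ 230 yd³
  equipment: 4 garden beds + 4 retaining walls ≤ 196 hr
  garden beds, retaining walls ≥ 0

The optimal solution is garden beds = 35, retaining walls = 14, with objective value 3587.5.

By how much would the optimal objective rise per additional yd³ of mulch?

0

At the optimum: crew uses 203 of 203 (binding); mulch uses 210 of 230 (slack = 20); equipment uses 196 of 196 (binding).
Slack constraints have shadow price 0 (complementary slackness).
From A_Bᵀ y = c: 5·y_crew + 4·y_equipment = 80.5; 2·y_crew + 4·y_equipment = 55.
This yields shadow prices y_crew = 8.5, y_equipment = 9.5.
Shadow price of mulch = 0.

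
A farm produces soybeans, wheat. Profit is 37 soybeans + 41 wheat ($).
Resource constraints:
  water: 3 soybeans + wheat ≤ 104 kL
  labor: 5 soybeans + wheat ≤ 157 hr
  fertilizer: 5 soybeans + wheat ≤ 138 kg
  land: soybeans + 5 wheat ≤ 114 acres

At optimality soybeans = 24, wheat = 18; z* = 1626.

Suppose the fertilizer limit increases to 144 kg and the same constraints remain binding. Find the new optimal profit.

1662

Binding: fertilizer and land. Non-binding: water (14 unused), labor (19 unused).
Slack constraints have shadow price 0 (complementary slackness).
From A_Bᵀ y = c: 5·y_fertilizer + 1·y_land = 37; 1·y_fertilizer + 5·y_land = 41.
→ y_fertilizer = 6 and y_land = 7.
Δz = y_fertilizer·Δb = 6 × (6) = 36, so new z* = 1626 + 36 = 1662.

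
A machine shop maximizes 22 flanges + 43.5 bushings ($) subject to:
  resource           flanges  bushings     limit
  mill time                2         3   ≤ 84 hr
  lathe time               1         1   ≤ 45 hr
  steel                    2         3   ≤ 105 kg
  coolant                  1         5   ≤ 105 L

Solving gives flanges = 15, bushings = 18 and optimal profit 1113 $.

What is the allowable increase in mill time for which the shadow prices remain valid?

Binding constraints: mill time, coolant. The basis is B = [[2,3],[1,5]] with det 7.
Per unit increase in mill time, x* moves by d = (0.7143, -0.1429).
The basis stays optimal until lathe time becomes binding; allowable increase = 21 hr.

21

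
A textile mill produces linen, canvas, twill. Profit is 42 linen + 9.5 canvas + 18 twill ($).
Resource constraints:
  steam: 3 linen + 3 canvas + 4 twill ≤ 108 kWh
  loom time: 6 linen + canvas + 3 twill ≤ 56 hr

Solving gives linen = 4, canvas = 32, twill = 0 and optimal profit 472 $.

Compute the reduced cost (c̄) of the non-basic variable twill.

-5.5

Both steam and loom time are binding at x*.
Dual feasibility on the basic columns requires 3·y_steam + 6·y_loom time = 42, 3·y_steam + 1·y_loom time = 9.5.
→ y_steam = 1 and y_loom time = 6.5.
Reduced cost of twill: c₃ − yᵀa₃ = 18 − (1·4 + 6.5·3) = 18 − 23.5 = -5.5.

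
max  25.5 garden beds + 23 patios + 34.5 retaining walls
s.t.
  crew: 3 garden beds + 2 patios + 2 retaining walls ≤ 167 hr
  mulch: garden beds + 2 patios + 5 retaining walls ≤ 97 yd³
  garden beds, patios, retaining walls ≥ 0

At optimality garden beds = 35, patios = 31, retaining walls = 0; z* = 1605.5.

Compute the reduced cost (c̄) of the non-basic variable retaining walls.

Both crew and mulch are binding at x*.
The binding rows give the dual system: 3·y_crew + 1·y_mulch = 25.5 and 2·y_crew + 2·y_mulch = 23.
Solving: y_crew = 7, y_mulch = 4.5.
Reduced cost of retaining walls: c₃ − yᵀa₃ = 34.5 − (7·2 + 4.5·5) = 34.5 − 36.5 = -2.

-2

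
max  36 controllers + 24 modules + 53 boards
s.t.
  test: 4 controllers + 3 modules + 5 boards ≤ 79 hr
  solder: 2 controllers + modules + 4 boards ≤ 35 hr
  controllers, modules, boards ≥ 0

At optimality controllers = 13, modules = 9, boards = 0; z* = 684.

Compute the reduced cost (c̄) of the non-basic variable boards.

Check each constraint at x*: test 79/79 (tight); solder 35/35 (tight).
Dual feasibility on the basic columns requires 4·y_test + 2·y_solder = 36, 3·y_test + 1·y_solder = 24.
This yields shadow prices y_test = 6, y_solder = 6.
Reduced cost of boards: c₃ − yᵀa₃ = 53 − (6·5 + 6·4) = 53 − 54 = -1.

-1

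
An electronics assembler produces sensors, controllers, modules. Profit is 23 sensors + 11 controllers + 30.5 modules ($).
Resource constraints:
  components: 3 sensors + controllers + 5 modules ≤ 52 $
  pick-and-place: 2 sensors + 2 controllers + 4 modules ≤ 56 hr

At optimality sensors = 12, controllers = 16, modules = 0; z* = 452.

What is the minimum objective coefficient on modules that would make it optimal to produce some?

40

Both components and pick-and-place are binding at x*.
From A_Bᵀ y = c: 3·y_components + 2·y_pick-and-place = 23; 1·y_components + 2·y_pick-and-place = 11.
This yields shadow prices y_components = 6, y_pick-and-place = 2.5.
modules enters the basis when its profit ≥ yᵀa₃ = 6·5 + 2.5·4 = 40.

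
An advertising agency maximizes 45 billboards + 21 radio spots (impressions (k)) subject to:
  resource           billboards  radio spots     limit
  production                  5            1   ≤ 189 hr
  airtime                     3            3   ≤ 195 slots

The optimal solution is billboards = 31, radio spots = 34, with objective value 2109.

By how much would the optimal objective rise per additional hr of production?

6

Check each constraint at x*: production 189/189 (tight); airtime 195/195 (tight).
Dual feasibility on the basic columns requires 5·y_production + 3·y_airtime = 45, 1·y_production + 3·y_airtime = 21.
→ y_production = 6 and y_airtime = 5.
Shadow price of production = 6.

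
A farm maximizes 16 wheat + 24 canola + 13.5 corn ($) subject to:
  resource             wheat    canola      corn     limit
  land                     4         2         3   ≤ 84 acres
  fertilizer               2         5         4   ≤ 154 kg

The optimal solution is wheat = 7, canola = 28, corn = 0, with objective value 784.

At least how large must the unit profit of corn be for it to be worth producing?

Check each constraint at x*: land 84/84 (tight); fertilizer 154/154 (tight).
The binding rows give the dual system: 4·y_land + 2·y_fertilizer = 16 and 2·y_land + 5·y_fertilizer = 24.
This yields shadow prices y_land = 2, y_fertilizer = 4.
corn enters the basis when its profit ≥ yᵀa₃ = 2·3 + 4·4 = 22.

22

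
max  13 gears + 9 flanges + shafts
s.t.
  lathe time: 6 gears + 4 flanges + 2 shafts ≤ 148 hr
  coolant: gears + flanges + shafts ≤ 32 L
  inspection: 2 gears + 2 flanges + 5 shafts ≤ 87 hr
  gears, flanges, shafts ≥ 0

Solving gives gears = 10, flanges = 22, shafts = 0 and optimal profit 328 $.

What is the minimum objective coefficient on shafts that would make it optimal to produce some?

5

Binding: lathe time and coolant. Non-binding: inspection (23 unused).
Since inspection is not tight, its dual is 0.
The binding rows give the dual system: 6·y_lathe time + 1·y_coolant = 13 and 4·y_lathe time + 1·y_coolant = 9.
Solving: y_lathe time = 2, y_coolant = 1.
shafts enters the basis when its profit ≥ yᵀa₃ = 2·2 + 1·1 = 5.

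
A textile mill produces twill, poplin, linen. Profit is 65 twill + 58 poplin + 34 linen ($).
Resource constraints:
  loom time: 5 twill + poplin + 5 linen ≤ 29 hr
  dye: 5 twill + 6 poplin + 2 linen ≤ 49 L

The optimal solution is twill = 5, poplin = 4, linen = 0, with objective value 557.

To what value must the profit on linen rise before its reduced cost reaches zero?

38

Both loom time and dye are binding at x*.
From A_Bᵀ y = c: 5·y_loom time + 5·y_dye = 65; 1·y_loom time + 6·y_dye = 58.
Solving: y_loom time = 4, y_dye = 9.
linen enters the basis when its profit ≥ yᵀa₃ = 4·5 + 9·2 = 38.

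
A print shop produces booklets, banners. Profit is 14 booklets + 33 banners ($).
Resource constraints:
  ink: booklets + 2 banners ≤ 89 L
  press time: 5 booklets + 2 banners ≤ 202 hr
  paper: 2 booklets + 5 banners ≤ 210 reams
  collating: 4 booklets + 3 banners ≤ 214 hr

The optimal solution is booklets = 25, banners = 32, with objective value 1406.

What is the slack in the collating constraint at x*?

collating used = 4·25 + 3·32 = 196; slack = 214 − 196 = 18.

18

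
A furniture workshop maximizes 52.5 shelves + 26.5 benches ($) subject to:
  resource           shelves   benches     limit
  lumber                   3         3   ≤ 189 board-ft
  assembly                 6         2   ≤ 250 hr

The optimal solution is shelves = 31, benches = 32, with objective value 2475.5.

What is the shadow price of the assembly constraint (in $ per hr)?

6.5

Both lumber and assembly are binding at x*.
Dual feasibility on the basic columns requires 3·y_lumber + 6·y_assembly = 52.5, 3·y_lumber + 2·y_assembly = 26.5.
This yields shadow prices y_lumber = 4.5, y_assembly = 6.5.
Shadow price of assembly = 6.5.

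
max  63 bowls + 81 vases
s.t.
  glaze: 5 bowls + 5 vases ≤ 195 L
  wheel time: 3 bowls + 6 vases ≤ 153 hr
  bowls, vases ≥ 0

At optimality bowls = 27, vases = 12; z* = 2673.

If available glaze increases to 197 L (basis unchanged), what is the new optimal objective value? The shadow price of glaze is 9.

Δb = 2, so new z* = 2673 + (9)·(2) = 2673 + 18 = 2691.

2691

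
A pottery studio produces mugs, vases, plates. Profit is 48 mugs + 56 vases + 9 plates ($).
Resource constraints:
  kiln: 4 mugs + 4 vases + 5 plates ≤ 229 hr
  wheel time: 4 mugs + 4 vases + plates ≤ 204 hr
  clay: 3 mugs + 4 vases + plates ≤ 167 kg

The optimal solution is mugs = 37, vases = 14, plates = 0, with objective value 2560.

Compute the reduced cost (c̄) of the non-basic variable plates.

Check each constraint at x*: kiln 204/229 (slack 25); wheel time 204/204 (tight); clay 167/167 (tight).
By complementary slackness, y = 0 for the non-binding constraint.
Dual feasibility on the basic columns requires 4·y_wheel time + 3·y_clay = 48, 4·y_wheel time + 4·y_clay = 56.
Solving: y_wheel time = 6, y_clay = 8.
Reduced cost of plates: c₃ − yᵀa₃ = 9 − (6·1 + 8·1) = 9 − 14 = -5.

-5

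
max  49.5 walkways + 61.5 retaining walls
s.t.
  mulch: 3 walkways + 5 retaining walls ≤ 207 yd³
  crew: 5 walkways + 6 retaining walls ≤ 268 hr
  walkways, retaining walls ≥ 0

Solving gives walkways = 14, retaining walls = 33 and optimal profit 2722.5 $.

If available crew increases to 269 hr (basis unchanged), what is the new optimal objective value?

2731.5

Check each constraint at x*: mulch 207/207 (tight); crew 268/268 (tight).
Dual feasibility on the basic columns requires 3·y_mulch + 5·y_crew = 49.5, 5·y_mulch + 6·y_crew = 61.5.
→ y_mulch = 1.5 and y_crew = 9.
Δz = y_crew·Δb = 9 × (1) = 9, so new z* = 2722.5 + 9 = 2731.5.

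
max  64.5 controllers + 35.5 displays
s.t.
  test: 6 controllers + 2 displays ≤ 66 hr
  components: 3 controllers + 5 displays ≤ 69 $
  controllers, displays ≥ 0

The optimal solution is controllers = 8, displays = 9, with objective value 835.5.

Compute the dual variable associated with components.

3.5

At the optimum: test uses 66 of 66 (binding); components uses 69 of 69 (binding).
The binding rows give the dual system: 6·y_test + 3·y_components = 64.5 and 2·y_test + 5·y_components = 35.5.
This yields shadow prices y_test = 9, y_components = 3.5.
Shadow price of components = 3.5.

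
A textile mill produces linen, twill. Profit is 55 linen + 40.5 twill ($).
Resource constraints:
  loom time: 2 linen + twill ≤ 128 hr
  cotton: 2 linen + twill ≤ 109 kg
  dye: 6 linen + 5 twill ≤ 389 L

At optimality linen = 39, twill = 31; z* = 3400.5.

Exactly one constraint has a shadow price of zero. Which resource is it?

loom time

loom time: 109/128 (slack 19)
cotton: 109/109 (binding)
dye: 389/389 (binding)
By complementary slackness, a constraint with positive slack has shadow price 0 → loom time.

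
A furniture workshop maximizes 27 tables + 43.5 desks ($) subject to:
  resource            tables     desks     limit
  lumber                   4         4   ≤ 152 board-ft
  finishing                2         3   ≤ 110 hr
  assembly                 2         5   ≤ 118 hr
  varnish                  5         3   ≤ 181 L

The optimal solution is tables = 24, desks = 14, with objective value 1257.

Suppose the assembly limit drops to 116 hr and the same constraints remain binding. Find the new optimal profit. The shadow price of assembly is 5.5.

Δb = -2, so new z* = 1257 + (5.5)·(-2) = 1257 − 11 = 1246.

1246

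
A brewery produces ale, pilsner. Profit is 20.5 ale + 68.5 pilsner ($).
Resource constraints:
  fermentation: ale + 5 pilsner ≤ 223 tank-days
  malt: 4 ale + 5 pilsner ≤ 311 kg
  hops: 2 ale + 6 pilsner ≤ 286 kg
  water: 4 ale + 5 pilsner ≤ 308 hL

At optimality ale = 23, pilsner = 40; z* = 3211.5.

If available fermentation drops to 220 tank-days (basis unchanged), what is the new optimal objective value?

At the optimum: fermentation uses 223 of 223 (binding); malt uses 292 of 311 (slack = 19); hops uses 286 of 286 (binding); water uses 292 of 308 (slack = 16).
By complementary slackness, y = 0 for the non-binding constraints.
From A_Bᵀ y = c: 1·y_fermentation + 2·y_hops = 20.5; 5·y_fermentation + 6·y_hops = 68.5.
→ y_fermentation = 3.5 and y_hops = 8.5.
Δz = y_fermentation·Δb = 3.5 × (-3) = -10.5, so new z* = 3211.5 − 10.5 = 3201.

3201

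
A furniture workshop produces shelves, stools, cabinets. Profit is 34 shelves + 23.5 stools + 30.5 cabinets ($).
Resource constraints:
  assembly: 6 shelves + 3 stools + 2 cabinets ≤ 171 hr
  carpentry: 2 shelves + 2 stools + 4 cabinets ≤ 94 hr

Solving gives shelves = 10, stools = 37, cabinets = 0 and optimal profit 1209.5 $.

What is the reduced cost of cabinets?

At the optimum: assembly uses 171 of 171 (binding); carpentry uses 94 of 94 (binding).
The binding rows give the dual system: 6·y_assembly + 2·y_carpentry = 34 and 3·y_assembly + 2·y_carpentry = 23.5.
Solving: y_assembly = 3.5, y_carpentry = 6.5.
Reduced cost of cabinets: c₃ − yᵀa₃ = 30.5 − (3.5·2 + 6.5·4) = 30.5 − 33 = -2.5.

-2.5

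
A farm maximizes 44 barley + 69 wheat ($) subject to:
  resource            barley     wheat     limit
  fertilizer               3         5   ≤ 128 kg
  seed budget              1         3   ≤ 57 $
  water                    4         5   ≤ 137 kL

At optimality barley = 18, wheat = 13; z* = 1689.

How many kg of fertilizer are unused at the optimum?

9

fertilizer used = 3·18 + 5·13 = 119; slack = 128 − 119 = 9.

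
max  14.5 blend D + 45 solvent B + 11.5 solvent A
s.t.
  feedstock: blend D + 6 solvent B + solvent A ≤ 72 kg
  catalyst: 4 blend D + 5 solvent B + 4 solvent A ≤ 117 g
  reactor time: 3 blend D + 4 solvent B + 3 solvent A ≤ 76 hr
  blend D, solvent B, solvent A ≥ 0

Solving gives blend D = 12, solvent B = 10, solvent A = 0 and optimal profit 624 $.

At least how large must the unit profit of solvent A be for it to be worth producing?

14.5

Check each constraint at x*: feedstock 72/72 (tight); catalyst 98/117 (slack 19); reactor time 76/76 (tight).
By complementary slackness, y = 0 for the non-binding constraint.
From A_Bᵀ y = c: 1·y_feedstock + 3·y_reactor time = 14.5; 6·y_feedstock + 4·y_reactor time = 45.
Solving: y_feedstock = 5.5, y_reactor time = 3.
solvent A enters the basis when its profit ≥ yᵀa₃ = 5.5·1 + 3·3 = 14.5.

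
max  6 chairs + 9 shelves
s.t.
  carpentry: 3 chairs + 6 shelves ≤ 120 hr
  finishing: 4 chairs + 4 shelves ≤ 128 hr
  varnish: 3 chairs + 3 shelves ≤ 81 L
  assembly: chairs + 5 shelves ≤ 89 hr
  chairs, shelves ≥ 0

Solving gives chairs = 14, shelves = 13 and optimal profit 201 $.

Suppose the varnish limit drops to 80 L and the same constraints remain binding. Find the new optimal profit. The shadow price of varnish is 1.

Δb = -1, so new z* = 201 + (1)·(-1) = 201 − 1 = 200.

200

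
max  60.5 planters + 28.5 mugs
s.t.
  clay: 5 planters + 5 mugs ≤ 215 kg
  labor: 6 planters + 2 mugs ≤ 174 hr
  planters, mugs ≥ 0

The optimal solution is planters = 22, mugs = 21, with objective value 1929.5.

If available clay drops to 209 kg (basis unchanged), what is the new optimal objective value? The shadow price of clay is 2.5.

Δb = -6, so new z* = 1929.5 + (2.5)·(-6) = 1929.5 − 15 = 1914.5.

1914.5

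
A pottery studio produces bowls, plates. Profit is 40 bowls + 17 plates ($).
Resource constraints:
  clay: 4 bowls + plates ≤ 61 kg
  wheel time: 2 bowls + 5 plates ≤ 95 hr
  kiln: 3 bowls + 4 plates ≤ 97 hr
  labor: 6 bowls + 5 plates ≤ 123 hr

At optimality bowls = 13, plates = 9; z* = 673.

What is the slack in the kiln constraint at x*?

22

kiln used = 3·13 + 4·9 = 75; slack = 97 − 75 = 22.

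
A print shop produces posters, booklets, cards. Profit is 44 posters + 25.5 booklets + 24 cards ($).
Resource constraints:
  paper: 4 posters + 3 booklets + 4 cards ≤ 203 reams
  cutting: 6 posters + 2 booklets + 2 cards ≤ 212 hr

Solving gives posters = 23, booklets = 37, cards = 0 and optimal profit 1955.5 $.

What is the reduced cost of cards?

Both paper and cutting are binding at x*.
Dual feasibility on the basic columns requires 4·y_paper + 6·y_cutting = 44, 3·y_paper + 2·y_cutting = 25.5.
Solving: y_paper = 6.5, y_cutting = 3.
Reduced cost of cards: c₃ − yᵀa₃ = 24 − (6.5·4 + 3·2) = 24 − 32 = -8.

-8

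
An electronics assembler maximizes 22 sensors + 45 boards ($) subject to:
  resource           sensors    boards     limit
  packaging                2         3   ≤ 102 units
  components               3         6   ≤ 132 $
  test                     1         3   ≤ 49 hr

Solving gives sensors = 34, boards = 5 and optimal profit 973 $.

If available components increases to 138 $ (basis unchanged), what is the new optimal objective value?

Binding: components and test. Non-binding: packaging (19 unused).
Since packaging is not tight, its dual is 0.
The binding rows give the dual system: 3·y_components + 1·y_test = 22 and 6·y_components + 3·y_test = 45.
→ y_components = 7 and y_test = 1.
Δz = y_components·Δb = 7 × (6) = 42, so new z* = 973 + 42 = 1015.

1015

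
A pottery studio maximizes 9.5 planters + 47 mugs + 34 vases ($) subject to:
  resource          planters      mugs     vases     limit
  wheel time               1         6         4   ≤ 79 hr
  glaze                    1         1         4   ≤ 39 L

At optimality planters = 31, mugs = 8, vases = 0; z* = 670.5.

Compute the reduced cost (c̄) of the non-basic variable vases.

At the optimum: wheel time uses 79 of 79 (binding); glaze uses 39 of 39 (binding).
From A_Bᵀ y = c: 1·y_wheel time + 1·y_glaze = 9.5; 6·y_wheel time + 1·y_glaze = 47.
This yields shadow prices y_wheel time = 7.5, y_glaze = 2.
Reduced cost of vases: c₃ − yᵀa₃ = 34 − (7.5·4 + 2·4) = 34 − 38 = -4.

-4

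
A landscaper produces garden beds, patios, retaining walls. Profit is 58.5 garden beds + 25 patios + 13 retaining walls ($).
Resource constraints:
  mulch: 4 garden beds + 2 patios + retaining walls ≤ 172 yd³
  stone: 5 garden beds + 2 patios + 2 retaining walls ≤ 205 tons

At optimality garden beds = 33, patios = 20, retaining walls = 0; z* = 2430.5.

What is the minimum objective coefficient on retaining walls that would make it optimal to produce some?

Both mulch and stone are binding at x*.
Dual feasibility on the basic columns requires 4·y_mulch + 5·y_stone = 58.5, 2·y_mulch + 2·y_stone = 25.
Solving: y_mulch = 4, y_stone = 8.5.
retaining walls enters the basis when its profit ≥ yᵀa₃ = 4·1 + 8.5·2 = 21.

21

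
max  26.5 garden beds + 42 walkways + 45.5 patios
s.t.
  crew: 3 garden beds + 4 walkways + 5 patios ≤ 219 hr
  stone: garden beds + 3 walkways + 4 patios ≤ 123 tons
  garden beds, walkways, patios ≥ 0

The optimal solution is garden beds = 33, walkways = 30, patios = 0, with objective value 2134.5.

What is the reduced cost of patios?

Both crew and stone are binding at x*.
Dual feasibility on the basic columns requires 3·y_crew + 1·y_stone = 26.5, 4·y_crew + 3·y_stone = 42.
→ y_crew = 7.5 and y_stone = 4.
Reduced cost of patios: c₃ − yᵀa₃ = 45.5 − (7.5·5 + 4·4) = 45.5 − 53.5 = -8.

-8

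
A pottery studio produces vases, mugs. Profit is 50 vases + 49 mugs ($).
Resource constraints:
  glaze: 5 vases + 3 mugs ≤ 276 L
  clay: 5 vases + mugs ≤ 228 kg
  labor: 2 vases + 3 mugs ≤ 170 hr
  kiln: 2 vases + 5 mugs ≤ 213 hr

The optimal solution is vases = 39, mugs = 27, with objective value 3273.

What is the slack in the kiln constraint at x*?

0

kiln used = 2·39 + 5·27 = 213; slack = 213 − 213 = 0.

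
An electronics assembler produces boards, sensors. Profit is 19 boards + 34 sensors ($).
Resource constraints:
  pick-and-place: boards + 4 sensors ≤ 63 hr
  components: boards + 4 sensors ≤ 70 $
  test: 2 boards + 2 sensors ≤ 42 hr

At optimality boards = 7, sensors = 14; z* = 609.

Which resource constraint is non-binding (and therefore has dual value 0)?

pick-and-place: 63/63 (binding)
components: 63/70 (slack 7)
test: 42/42 (binding)
By complementary slackness, a constraint with positive slack has shadow price 0 → components.

components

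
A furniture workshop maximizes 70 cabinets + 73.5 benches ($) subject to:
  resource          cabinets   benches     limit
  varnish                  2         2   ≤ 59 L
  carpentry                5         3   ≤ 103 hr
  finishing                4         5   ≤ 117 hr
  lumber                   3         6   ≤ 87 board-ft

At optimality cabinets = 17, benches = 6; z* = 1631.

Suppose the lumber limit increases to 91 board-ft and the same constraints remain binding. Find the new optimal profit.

At the optimum: varnish uses 46 of 59 (slack = 13); carpentry uses 103 of 103 (binding); finishing uses 98 of 117 (slack = 19); lumber uses 87 of 87 (binding).
Slack constraints have shadow price 0 (complementary slackness).
From A_Bᵀ y = c: 5·y_carpentry + 3·y_lumber = 70; 3·y_carpentry + 6·y_lumber = 73.5.
This yields shadow prices y_carpentry = 9.5, y_lumber = 7.5.
Δz = y_lumber·Δb = 7.5 × (4) = 30, so new z* = 1631 + 30 = 1661.

1661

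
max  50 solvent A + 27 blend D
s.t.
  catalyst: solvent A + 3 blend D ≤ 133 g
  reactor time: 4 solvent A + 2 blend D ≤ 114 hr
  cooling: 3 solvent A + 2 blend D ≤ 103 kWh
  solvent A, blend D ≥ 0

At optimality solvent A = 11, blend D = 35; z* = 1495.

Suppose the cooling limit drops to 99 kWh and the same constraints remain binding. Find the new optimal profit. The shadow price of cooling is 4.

1479

Δb = -4, so new z* = 1495 + (4)·(-4) = 1495 − 16 = 1479.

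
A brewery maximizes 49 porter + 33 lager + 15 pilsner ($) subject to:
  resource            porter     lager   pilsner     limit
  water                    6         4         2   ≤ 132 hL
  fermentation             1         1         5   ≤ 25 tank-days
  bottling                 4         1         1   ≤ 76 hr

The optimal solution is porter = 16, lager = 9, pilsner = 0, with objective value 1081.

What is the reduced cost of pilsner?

-6

At the optimum: water uses 132 of 132 (binding); fermentation uses 25 of 25 (binding); bottling uses 73 of 76 (slack = 3).
Slack constraints have shadow price 0 (complementary slackness).
From A_Bᵀ y = c: 6·y_water + 1·y_fermentation = 49; 4·y_water + 1·y_fermentation = 33.
→ y_water = 8 and y_fermentation = 1.
Reduced cost of pilsner: c₃ − yᵀa₃ = 15 − (8·2 + 1·5) = 15 − 21 = -6.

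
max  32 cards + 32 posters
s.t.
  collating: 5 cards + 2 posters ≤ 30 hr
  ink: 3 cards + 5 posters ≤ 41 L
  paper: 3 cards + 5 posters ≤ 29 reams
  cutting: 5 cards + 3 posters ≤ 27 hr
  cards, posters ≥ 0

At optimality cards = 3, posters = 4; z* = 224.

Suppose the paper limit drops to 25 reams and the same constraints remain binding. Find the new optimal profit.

208

At the optimum: collating uses 23 of 30 (slack = 7); ink uses 29 of 41 (slack = 12); paper uses 29 of 29 (binding); cutting uses 27 of 27 (binding).
By complementary slackness, y = 0 for the non-binding constraints.
From A_Bᵀ y = c: 3·y_paper + 5·y_cutting = 32; 5·y_paper + 3·y_cutting = 32.
This yields shadow prices y_paper = 4, y_cutting = 4.
Δz = y_paper·Δb = 4 × (-4) = -16, so new z* = 224 − 16 = 208.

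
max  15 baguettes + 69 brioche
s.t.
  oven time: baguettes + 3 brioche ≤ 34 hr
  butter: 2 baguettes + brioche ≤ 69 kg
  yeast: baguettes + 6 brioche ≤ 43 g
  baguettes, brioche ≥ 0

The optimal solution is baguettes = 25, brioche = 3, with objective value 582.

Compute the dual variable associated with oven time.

At the optimum: oven time uses 34 of 34 (binding); butter uses 53 of 69 (slack = 16); yeast uses 43 of 43 (binding).
By complementary slackness, y = 0 for the non-binding constraint.
From A_Bᵀ y = c: 1·y_oven time + 1·y_yeast = 15; 3·y_oven time + 6·y_yeast = 69.
Solving: y_oven time = 7, y_yeast = 8.
Shadow price of oven time = 7.

7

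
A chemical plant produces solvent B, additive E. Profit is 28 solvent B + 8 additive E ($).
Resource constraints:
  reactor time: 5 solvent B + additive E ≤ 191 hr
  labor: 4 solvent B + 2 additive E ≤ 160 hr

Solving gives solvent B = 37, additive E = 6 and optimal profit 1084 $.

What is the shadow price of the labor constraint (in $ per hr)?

2

Check each constraint at x*: reactor time 191/191 (tight); labor 160/160 (tight).
The binding rows give the dual system: 5·y_reactor time + 4·y_labor = 28 and 1·y_reactor time + 2·y_labor = 8.
→ y_reactor time = 4 and y_labor = 2.
Shadow price of labor = 2.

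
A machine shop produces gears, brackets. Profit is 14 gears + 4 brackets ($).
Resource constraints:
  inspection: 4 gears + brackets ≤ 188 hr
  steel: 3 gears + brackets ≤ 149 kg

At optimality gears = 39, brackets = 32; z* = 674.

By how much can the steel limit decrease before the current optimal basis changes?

8

Binding constraints: inspection, steel. The basis is B = [[4,1],[3,1]] with det 1.
Per unit decrease in steel, x* moves by d = (1, -4).
The basis stays optimal until brackets reaches 0; allowable decrease = 8 kg.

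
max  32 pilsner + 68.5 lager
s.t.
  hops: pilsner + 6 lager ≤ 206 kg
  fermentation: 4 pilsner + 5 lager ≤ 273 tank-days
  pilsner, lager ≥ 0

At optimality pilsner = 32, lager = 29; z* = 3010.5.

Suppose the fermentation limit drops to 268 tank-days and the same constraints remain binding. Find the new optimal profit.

2978

Check each constraint at x*: hops 206/206 (tight); fermentation 273/273 (tight).
The binding rows give the dual system: 1·y_hops + 4·y_fermentation = 32 and 6·y_hops + 5·y_fermentation = 68.5.
Solving: y_hops = 6, y_fermentation = 6.5.
Δz = y_fermentation·Δb = 6.5 × (-5) = -32.5, so new z* = 3010.5 − 32.5 = 2978.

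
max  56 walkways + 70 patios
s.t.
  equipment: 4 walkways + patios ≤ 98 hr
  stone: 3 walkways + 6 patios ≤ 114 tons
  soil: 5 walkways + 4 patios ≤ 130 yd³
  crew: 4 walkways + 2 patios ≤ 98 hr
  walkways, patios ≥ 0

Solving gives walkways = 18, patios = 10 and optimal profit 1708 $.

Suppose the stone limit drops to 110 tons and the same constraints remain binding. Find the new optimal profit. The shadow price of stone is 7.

1680

Δb = -4, so new z* = 1708 + (7)·(-4) = 1708 − 28 = 1680.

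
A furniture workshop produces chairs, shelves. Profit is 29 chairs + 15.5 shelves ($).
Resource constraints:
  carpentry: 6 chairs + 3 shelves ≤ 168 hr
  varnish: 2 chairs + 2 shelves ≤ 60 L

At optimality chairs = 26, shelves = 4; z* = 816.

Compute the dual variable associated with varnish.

1

Both carpentry and varnish are binding at x*.
The binding rows give the dual system: 6·y_carpentry + 2·y_varnish = 29 and 3·y_carpentry + 2·y_varnish = 15.5.
Solving: y_carpentry = 4.5, y_varnish = 1.
Shadow price of varnish = 1.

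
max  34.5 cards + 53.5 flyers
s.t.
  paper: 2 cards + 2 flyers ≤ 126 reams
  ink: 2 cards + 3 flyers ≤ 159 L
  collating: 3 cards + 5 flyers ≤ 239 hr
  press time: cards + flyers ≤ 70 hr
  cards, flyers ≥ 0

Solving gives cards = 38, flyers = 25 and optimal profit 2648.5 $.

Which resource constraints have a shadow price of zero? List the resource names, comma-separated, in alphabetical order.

paper: 126/126 (binding)
ink: 151/159 (slack 8)
collating: 239/239 (binding)
press time: 63/70 (slack 7)
By complementary slackness, a constraint with positive slack has shadow price 0 → ink, press time.

ink, press time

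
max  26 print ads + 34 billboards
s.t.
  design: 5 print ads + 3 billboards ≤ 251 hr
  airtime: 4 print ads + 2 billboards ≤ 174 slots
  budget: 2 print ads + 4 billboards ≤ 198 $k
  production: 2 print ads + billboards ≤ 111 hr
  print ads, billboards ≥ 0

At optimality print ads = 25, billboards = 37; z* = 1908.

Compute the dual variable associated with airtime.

Check each constraint at x*: design 236/251 (slack 15); airtime 174/174 (tight); budget 198/198 (tight); production 87/111 (slack 24).
Since design, production are not tight, their duals are 0.
From A_Bᵀ y = c: 4·y_airtime + 2·y_budget = 26; 2·y_airtime + 4·y_budget = 34.
Solving: y_airtime = 3, y_budget = 7.
Shadow price of airtime = 3.

3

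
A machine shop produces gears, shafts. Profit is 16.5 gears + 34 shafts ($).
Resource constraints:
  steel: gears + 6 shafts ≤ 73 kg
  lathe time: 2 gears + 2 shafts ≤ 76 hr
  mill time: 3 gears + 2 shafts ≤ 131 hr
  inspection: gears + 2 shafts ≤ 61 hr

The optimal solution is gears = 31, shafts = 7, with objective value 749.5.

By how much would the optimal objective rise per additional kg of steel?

Check each constraint at x*: steel 73/73 (tight); lathe time 76/76 (tight); mill time 107/131 (slack 24); inspection 45/61 (slack 16).
Slack constraints have shadow price 0 (complementary slackness).
Dual feasibility on the basic columns requires 1·y_steel + 2·y_lathe time = 16.5, 6·y_steel + 2·y_lathe time = 34.
Solving: y_steel = 3.5, y_lathe time = 6.5.
Shadow price of steel = 3.5.

3.5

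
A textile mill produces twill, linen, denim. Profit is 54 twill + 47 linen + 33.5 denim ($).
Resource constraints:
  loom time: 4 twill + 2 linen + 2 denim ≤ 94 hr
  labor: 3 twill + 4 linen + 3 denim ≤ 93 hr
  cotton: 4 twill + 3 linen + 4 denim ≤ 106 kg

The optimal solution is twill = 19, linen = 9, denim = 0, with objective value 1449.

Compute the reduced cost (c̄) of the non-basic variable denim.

Check each constraint at x*: loom time 94/94 (tight); labor 93/93 (tight); cotton 103/106 (slack 3).
By complementary slackness, y = 0 for the non-binding constraint.
Dual feasibility on the basic columns requires 4·y_loom time + 3·y_labor = 54, 2·y_loom time + 4·y_labor = 47.
→ y_loom time = 7.5 and y_labor = 8.
Reduced cost of denim: c₃ − yᵀa₃ = 33.5 − (7.5·2 + 8·3) = 33.5 − 39 = -5.5.

-5.5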